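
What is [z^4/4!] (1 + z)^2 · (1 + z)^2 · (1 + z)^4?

The EGF product rule gives c_4 = Σ_{k_1+k_2+k_3=4} C(4; k_1,k_2,k_3) · ∏ g_i(k_i), where (1+z)^2 gives the falling factorial (2)_k; (1+z)^2 gives the falling factorial (2)_k; (1+z)^4 gives the falling factorial (4)_k.
g_1(k) for k = 0…4: 1, 2, 2, 0, 0.
g_2(k) for k = 0…4: 1, 2, 2, 0, 0.
g_3(k) for k = 0…4: 1, 4, 12, 24, 24.
First combine the last two factors: h(k) = Σ_j C(k,j)·g_2(j)·g_3(k−j) for k = 0…4: 1, 6, 30, 120, 360.
c_4 = Σ_k C(4,k)·g_1(k)·h(4−k) = 1·1·360 + 4·2·120 + 6·2·30 = 360 + 960 + 360 = 1680.

1680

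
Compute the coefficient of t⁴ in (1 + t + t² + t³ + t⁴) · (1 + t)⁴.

(1 + t + t² + t³ + t⁴) has coefficients 1,1,1,1,1 for degrees 0…4.
(1 + t)⁴ has coefficients 1,4,6,4,1 for degrees 0…4.
[t⁴] = 1·1 + 1·4 + 1·6 + 1·4 + 1·1 = 16.

16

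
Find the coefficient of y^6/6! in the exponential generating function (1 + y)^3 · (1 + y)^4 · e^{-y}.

-1091

The EGF product rule gives c_6 = Σ_{k_1+k_2+k_3=6} C(6; k_1,k_2,k_3) · ∏ g_i(k_i), where (1+y)^3 gives the falling factorial (3)_k; (1+y)^4 gives the falling factorial (4)_k; e^{-y} gives (-1)^k.
g_1(k) for k = 0…6: 1, 3, 6, 6, 0, 0, 0.
g_2(k) for k = 0…6: 1, 4, 12, 24, 24, 0, 0.
g_3(k) for k = 0…6: 1, -1, 1, -1, 1, -1, 1.
First combine the last two factors: h(k) = Σ_j C(k,j)·g_2(j)·g_3(k−j) for k = 0…6: 1, 3, 5, -1, -15, 19, 37.
c_6 = Σ_k C(6,k)·g_1(k)·h(6−k) = 1·1·37 + 6·3·19 + 15·6·(-15) + 20·6·(-1) = 37 + 342 − 1350 − 120 = -1091.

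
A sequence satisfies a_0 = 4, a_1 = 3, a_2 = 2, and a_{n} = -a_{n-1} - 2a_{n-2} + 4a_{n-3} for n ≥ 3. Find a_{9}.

296

The ordinary generating function has denominator 1 + t + 2t^2 - 4t^3.
Iterating the recurrence: a_0,…,a_{9} = 4, 3, 2, 8, 0, -8, 40, -24, -88, 296.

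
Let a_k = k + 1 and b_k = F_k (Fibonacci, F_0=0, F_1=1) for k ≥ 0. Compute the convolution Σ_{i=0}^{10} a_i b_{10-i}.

364

Write out a_i and b_{10-i} for i = 0,…,10 and sum the products.
Σ = 1·55 + 2·34 + 3·21 + 4·13 + 5·8 + 6·5 + 7·3 + 8·2 + 9·1 + 10·1 + 11·0 = 364.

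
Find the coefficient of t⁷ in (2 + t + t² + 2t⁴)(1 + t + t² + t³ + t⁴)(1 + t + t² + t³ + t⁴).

19

(2 + t + t² + 2t⁴) has coefficients 2,1,1,0,2 for degrees 0…4.
(1 + t + t² + t³ + t⁴) has coefficients 1,1,1,1,1,0,0,0 for degrees 0…7.
Finally multiplying by (1 + t + t² + t³ + t⁴), the product of all factors after the first has coefficients 1,2,3,4,5,4,3,2 for degrees 0…7.
[t⁷] = 2·2 + 1·3 + 1·4 + 2·4 = 19.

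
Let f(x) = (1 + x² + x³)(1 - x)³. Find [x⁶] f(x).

(1 + x² + x³) has coefficients 1,0,1,1 for degrees 0…3.
(1 - x)³ has coefficients 1,-3,3,-1,0,0,0 for degrees 0…6.
[x⁶] = 1·0 + 1·0 + 1·(-1) = -1.

-1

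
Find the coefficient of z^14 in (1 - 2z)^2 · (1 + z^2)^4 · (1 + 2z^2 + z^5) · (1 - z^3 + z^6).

(1 - 2z)^2 has coefficients 1,-4,4 for degrees 0…2.
(1 + z^2)^4 has coefficients 1,0,4,0,6,0,4,0,1,0,0,0,0,0,0 for degrees 0…14.
Multiplying by (1 + 2z^2 + z^5) gives running coefficients 1,0,6,0,14,1,16,4,9,6,2,4,0,1,0 for degrees 0…14.
Finally multiplying by (1 - z^3 + z^6), the product of all factors after the first has coefficients 1,0,6,-1,14,-5,17,-10,14,-10,12,-4,10,3,5 for degrees 0…14.
[z^14] = 1·5 − 4·3 + 4·10 = 33.

33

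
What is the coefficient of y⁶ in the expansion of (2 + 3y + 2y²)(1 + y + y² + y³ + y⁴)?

(2 + 3y + 2y²) has coefficients 2,3,2 for degrees 0…2.
(1 + y + y² + y³ + y⁴) has coefficients 1,1,1,1,1,0,0 for degrees 0…6.
[y⁶] = 2·0 + 3·0 + 2·1 = 2.

2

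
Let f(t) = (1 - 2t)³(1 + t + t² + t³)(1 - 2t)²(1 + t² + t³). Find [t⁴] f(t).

52

(1 - 2t)³ has coefficients 1,-6,12,-8 for degrees 0…3.
(1 + t + t² + t³) has coefficients 1,1,1,1,0 for degrees 0…4.
Multiplying by (1 - 2t)² gives running coefficients 1,-3,1,1,0 for degrees 0…4.
Finally multiplying by (1 + t² + t³), the product of all factors after the first has coefficients 1,-3,2,-1,-2 for degrees 0…4.
[t⁴] = 1·(-2) − 6·(-1) + 12·2 − 8·(-3) = 52.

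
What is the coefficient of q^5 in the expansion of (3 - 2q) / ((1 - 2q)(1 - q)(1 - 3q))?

Partial fractions give a closed form: a_n = (-8)·2^n + (1/2)·1^n + (21/2)·3^n.
At n = 5: a_5 = 2296.

2296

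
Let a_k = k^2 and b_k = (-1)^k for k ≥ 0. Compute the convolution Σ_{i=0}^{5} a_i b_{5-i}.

This is [x^5] in the product of the two ordinary generating functions.
Σ = 0·(-1) + 1·1 + 4·(-1) + 9·1 + 16·(-1) + 25·1 = 15.

15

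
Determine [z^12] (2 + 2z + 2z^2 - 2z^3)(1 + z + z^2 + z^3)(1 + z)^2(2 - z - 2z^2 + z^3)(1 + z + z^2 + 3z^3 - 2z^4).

(2 + 2z + 2z^2 - 2z^3) has coefficients 2,2,2,-2 for degrees 0…3.
(1 + z + z^2 + z^3) has coefficients 1,1,1,1,0,0,0,0,0,0,0,0,0 for degrees 0…12.
Multiplying by (1 + z)^2 gives running coefficients 1,3,4,4,3,1,0,0,0,0,0,0,0 for degrees 0…12.
Multiplying by (2 - z - 2z^2 + z^3) gives running coefficients 2,5,3,-1,-3,-5,-3,1,1,0,0,0,0 for degrees 0…12.
Finally multiplying by (1 + z + z^2 + 3z^3 - 2z^4), the product of all factors after the first has coefficients 2,7,10,13,10,-10,-20,-14,-10,3,10,1,-2 for degrees 0…12.
[z^12] = 2·(-2) + 2·1 + 2·10 − 2·3 = 12.

12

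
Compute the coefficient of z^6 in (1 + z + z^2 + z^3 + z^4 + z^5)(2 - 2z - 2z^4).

-4

(1 + z + z^2 + z^3 + z^4 + z^5) has coefficients 1,1,1,1,1,1 for degrees 0…5.
(2 - 2z - 2z^4) has coefficients 2,-2,0,0,-2,0,0 for degrees 0…6.
[z^6] = 1·0 + 1·0 + 1·(-2) + 1·0 + 1·0 + 1·(-2) = -4.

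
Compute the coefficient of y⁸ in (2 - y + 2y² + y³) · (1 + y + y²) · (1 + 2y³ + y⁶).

5

(2 - y + 2y² + y³) has coefficients 2,-1,2,1 for degrees 0…3.
(1 + y + y²) has coefficients 1,1,1,0,0,0,0,0,0 for degrees 0…8.
Finally multiplying by (1 + 2y³ + y⁶), the product of all factors after the first has coefficients 1,1,1,2,2,2,1,1,1 for degrees 0…8.
[y⁸] = 2·1 − 1·1 + 2·1 + 1·2 = 5.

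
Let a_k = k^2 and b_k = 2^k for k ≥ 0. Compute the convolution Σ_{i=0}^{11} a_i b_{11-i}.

12117

This is [x^11] in the product of the two ordinary generating functions.
Σ = 0·2048 + 1·1024 + 4·512 + 9·256 + 16·128 + 25·64 + 36·32 + 49·16 + 64·8 + 81·4 + 100·2 + 121·1 = 12117.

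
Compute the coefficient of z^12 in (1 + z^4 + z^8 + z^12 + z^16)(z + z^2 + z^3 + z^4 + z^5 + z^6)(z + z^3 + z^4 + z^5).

(1 + z^4 + z^8 + z^12 + z^16) has coefficients 1,0,0,0,1,0,0,0,1,0,0,0,1 for degrees 0…12.
(z + z^2 + z^3 + z^4 + z^5 + z^6) has coefficients 0,1,1,1,1,1,1,0,0,0,0,0,0 for degrees 0…12.
Finally multiplying by (z + z^3 + z^4 + z^5), the product of all factors after the first has coefficients 0,0,1,1,2,3,4,4,3,3,2,1,0 for degrees 0…12.
[z^12] = 1·0 + 1·3 + 1·2 + 1·0 = 5.

5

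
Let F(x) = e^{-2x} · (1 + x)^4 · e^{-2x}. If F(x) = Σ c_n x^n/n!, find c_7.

1536

The EGF product rule gives c_7 = Σ_{k_1+k_2+k_3=7} C(7; k_1,k_2,k_3) · ∏ g_i(k_i), where e^{-2x} gives (-2)^k; (1+x)^4 gives the falling factorial (4)_k; e^{-2x} gives (-2)^k.
g_1(k) for k = 0…7: 1, -2, 4, -8, 16, -32, 64, -128.
g_2(k) for k = 0…7: 1, 4, 12, 24, 24, 0, 0, 0.
g_3(k) for k = 0…7: 1, -2, 4, -8, 16, -32, 64, -128.
First combine the last two factors: h(k) = Σ_j C(k,j)·g_2(j)·g_3(k−j) for k = 0…7: 1, 2, 0, -8, 8, 48, -224, 320.
c_7 = Σ_k C(7,k)·g_1(k)·h(7−k) = 1·1·320 + 7·(-2)·(-224) + 21·4·48 + 35·(-8)·8 + 35·16·(-8) + 7·64·2 + 1·(-128)·1 = 320 + 3136 + 4032 − 2240 − 4480 + 896 − 128 = 1536.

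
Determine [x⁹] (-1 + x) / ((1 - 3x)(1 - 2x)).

-38854

The denominator gives the recurrence a_n = 5a_(n−1) − 6a_(n−2) for n ≥ 3; the numerator fixes a_0 = -1, a_1 = -4, a_2 = -14.
Iterating: -1, -4, -14, -46, -146, -454, -1394, -4246, -12866, -38854, so a_9 = -38854.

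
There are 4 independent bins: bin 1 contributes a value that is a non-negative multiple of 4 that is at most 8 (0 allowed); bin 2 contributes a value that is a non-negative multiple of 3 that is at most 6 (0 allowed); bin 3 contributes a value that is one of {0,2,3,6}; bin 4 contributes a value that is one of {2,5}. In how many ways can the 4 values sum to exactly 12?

The generating function for the choices is (1 + t^4 + t^8)·(1 + t^3 + t^6)·(1 + t^2 + t^3 + t^6)·(t^2 + t^5); the count is [t^12].
(1 + t^4 + t^8) has coefficients 1,0,0,0,1,0,0,0,1 for degrees 0…8.
(1 + t^3 + t^6) has coefficients 1,0,0,1,0,0,1,0,0,0,0,0,0 for degrees 0…12.
Multiplying by (1 + t^2 + t^3 + t^6) gives running coefficients 1,0,1,2,0,1,3,0,1,2,0,0,1 for degrees 0…12.
Finally multiplying by (t^2 + t^5), the product of all factors after the first has coefficients 0,0,1,0,1,3,0,2,5,0,2,5,0 for degrees 0…12.
[t^12] = 1·0 + 1·5 + 1·1 = 6.

6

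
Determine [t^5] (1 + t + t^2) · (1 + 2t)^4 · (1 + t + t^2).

(1 + t + t^2) has coefficients 1,1,1 for degrees 0…2.
(1 + 2t)^4 has coefficients 1,8,24,32,16,0 for degrees 0…5.
Finally multiplying by (1 + t + t^2), the product of all factors after the first has coefficients 1,9,33,64,72,48 for degrees 0…5.
[t^5] = 1·48 + 1·72 + 1·64 = 184.

184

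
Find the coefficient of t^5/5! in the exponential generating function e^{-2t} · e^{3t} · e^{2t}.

The EGF product rule gives c_5 = Σ_{k_1+k_2+k_3=5} C(5; k_1,k_2,k_3) · ∏ g_i(k_i), where e^{-2t} gives (-2)^k; e^{3t} gives (3)^k; e^{2t} gives (2)^k.
g_1(k) for k = 0…5: 1, -2, 4, -8, 16, -32.
g_2(k) for k = 0…5: 1, 3, 9, 27, 81, 243.
g_3(k) for k = 0…5: 1, 2, 4, 8, 16, 32.
First combine the last two factors: h(k) = Σ_j C(k,j)·g_2(j)·g_3(k−j) for k = 0…5: 1, 5, 25, 125, 625, 3125.
c_5 = Σ_k C(5,k)·g_1(k)·h(5−k) = 1·1·3125 + 5·(-2)·625 + 10·4·125 + 10·(-8)·25 + 5·16·5 + 1·(-32)·1 = 3125 − 6250 + 5000 − 2000 + 400 − 32 = 243.

243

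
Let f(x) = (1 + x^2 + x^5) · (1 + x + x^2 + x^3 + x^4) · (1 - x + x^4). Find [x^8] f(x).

(1 + x^2 + x^5) has coefficients 1,0,1,0,0,1 for degrees 0…5.
(1 + x + x^2 + x^3 + x^4) has coefficients 1,1,1,1,1,0,0,0,0 for degrees 0…8.
Finally multiplying by (1 - x + x^4), the product of all factors after the first has coefficients 1,0,0,0,1,0,1,1,1 for degrees 0…8.
[x^8] = 1·1 + 1·1 + 1·0 = 2.

2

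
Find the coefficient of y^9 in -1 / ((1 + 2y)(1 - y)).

341

Partial fractions give a closed form: a_n = (-2/3)·(-2)^n + (-1/3)·1^n.
At n = 9: a_9 = 341.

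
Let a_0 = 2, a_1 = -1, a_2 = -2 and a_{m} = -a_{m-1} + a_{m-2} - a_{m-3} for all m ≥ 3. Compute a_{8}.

-2

The ordinary generating function has denominator 1 + z - z^2 + z^3.
Iterating the recurrence: a_0,…,a_{8} = 2, -1, -2, -1, 0, 1, 0, 1, -2.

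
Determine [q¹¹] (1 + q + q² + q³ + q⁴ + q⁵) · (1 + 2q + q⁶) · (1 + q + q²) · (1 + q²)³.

42

(1 + q + q² + q³ + q⁴ + q⁵) has coefficients 1,1,1,1,1,1 for degrees 0…5.
(1 + 2q + q⁶) has coefficients 1,2,0,0,0,0,1,0,0,0,0,0 for degrees 0…11.
Multiplying by (1 + q + q²) gives running coefficients 1,3,3,2,0,0,1,1,1,0,0,0 for degrees 0…11.
Finally multiplying by (1 + q²)³, the product of all factors after the first has coefficients 1,3,6,11,12,15,11,10,7,5,6,3 for degrees 0…11.
[q¹¹] = 1·3 + 1·6 + 1·5 + 1·7 + 1·10 + 1·11 = 42.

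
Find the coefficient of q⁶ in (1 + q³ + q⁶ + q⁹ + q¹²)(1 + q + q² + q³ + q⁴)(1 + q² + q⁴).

(1 + q³ + q⁶ + q⁹ + q¹²) has coefficients 1,0,0,1,0,0,1 for degrees 0…6.
(1 + q + q² + q³ + q⁴) has coefficients 1,1,1,1,1,0,0 for degrees 0…6.
Finally multiplying by (1 + q² + q⁴), the product of all factors after the first has coefficients 1,1,2,2,3,2,2 for degrees 0…6.
[q⁶] = 1·2 + 1·2 + 1·1 = 5.

5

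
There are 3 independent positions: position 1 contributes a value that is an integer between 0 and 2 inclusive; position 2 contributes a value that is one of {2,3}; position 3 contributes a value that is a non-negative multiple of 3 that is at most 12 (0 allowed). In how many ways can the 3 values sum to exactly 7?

2

The generating function for the choices is (1 + t + t²)·(t² + t³)·(1 + t³ + t⁶ + t⁹ + t¹²); the count is [t⁷].
(1 + t + t²) has coefficients 1,1,1 for degrees 0…2.
(t² + t³) has coefficients 0,0,1,1,0,0,0,0 for degrees 0…7.
Finally multiplying by (1 + t³ + t⁶ + t⁹ + t¹²), the product of all factors after the first has coefficients 0,0,1,1,0,1,1,0 for degrees 0…7.
[t⁷] = 1·0 + 1·1 + 1·1 = 2.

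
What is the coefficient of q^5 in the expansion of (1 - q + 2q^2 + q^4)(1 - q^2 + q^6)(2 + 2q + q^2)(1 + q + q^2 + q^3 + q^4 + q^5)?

6

(1 - q + 2q^2 + q^4) has coefficients 1,-1,2,0,1 for degrees 0…4.
(1 - q^2 + q^6) has coefficients 1,0,-1,0,0,0 for degrees 0…5.
Multiplying by (2 + 2q + q^2) gives running coefficients 2,2,-1,-2,-1,0 for degrees 0…5.
Finally multiplying by (1 + q + q^2 + q^3 + q^4 + q^5), the product of all factors after the first has coefficients 2,4,3,1,0,0 for degrees 0…5.
[q^5] = 1·0 − 1·0 + 2·1 + 1·4 = 6.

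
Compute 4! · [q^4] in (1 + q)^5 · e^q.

501

The EGF product rule gives c_4 = Σ_{k_1+k_2=4} C(4; k_1,k_2) · ∏ g_i(k_i), where (1+q)^5 gives the falling factorial (5)_k; e^q gives (1)^k.
g_1(k) for k = 0…4: 1, 5, 20, 60, 120.
g_2(k) for k = 0…4: 1, 1, 1, 1, 1.
c_4 = Σ_k C(4,k)·g_1(k)·g_2(4−k) = 1·1·1 + 4·5·1 + 6·20·1 + 4·60·1 + 1·120·1 = 1 + 20 + 120 + 240 + 120 = 501.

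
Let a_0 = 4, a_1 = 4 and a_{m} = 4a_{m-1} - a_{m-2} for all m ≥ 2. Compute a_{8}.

31812

The ordinary generating function has denominator 1 - 4z + z^2.
Iterating the recurrence: a_0,…,a_{8} = 4, 4, 12, 44, 164, 612, 2284, 8524, 31812.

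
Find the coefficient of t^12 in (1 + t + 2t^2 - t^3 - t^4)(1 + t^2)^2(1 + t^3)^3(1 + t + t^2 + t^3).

13

(1 + t + 2t^2 - t^3 - t^4) has coefficients 1,1,2,-1,-1 for degrees 0…4.
(1 + t^2)^2 has coefficients 1,0,2,0,1,0,0,0,0,0,0,0,0 for degrees 0…12.
Multiplying by (1 + t^3)^3 gives running coefficients 1,0,2,3,1,6,3,3,6,1,3,2,0 for degrees 0…12.
Finally multiplying by (1 + t + t^2 + t^3), the product of all factors after the first has coefficients 1,1,3,6,6,12,13,13,18,13,13,12,6 for degrees 0…12.
[t^12] = 1·6 + 1·12 + 2·13 − 1·13 − 1·18 = 13.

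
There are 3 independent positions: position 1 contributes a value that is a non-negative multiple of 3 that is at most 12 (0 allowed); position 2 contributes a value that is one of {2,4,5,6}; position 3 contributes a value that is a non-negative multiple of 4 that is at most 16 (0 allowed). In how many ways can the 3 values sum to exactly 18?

The generating function for the choices is (1 + t^3 + t^6 + t^9 + t^12)·(t^2 + t^4 + t^5 + t^6)·(1 + t^4 + t^8 + t^12 + t^16); the count is [t^18].
(1 + t^3 + t^6 + t^9 + t^12) has coefficients 1,0,0,1,0,0,1,0,0,1,0,0,1 for degrees 0…12.
(t^2 + t^4 + t^5 + t^6) has coefficients 0,0,1,0,1,1,1,0,0,0,0,0,0,0,0,0,0,0,0 for degrees 0…18.
Finally multiplying by (1 + t^4 + t^8 + t^12 + t^16), the product of all factors after the first has coefficients 0,0,1,0,1,1,2,0,1,1,2,0,1,1,2,0,1,1,2 for degrees 0…18.
[t^18] = 1·2 + 1·0 + 1·1 + 1·1 + 1·2 = 6.

6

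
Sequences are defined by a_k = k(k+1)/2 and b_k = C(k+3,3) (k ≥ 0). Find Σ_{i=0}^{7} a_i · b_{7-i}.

924

The convolution is the t^7 coefficient of A(t)B(t).
Σ = 0·120 + 1·84 + 3·56 + 6·35 + 10·20 + 15·10 + 21·4 + 28·1 = 924.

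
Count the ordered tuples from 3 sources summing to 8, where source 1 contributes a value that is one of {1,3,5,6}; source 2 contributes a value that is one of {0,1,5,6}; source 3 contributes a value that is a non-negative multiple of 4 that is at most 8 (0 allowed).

2

The generating function for the choices is (x + x³ + x⁵ + x⁶)·(1 + x + x⁵ + x⁶)·(1 + x⁴ + x⁸); the count is [x⁸].
(x + x³ + x⁵ + x⁶) has coefficients 0,1,0,1,0,1,1 for degrees 0…6.
(1 + x + x⁵ + x⁶) has coefficients 1,1,0,0,0,1,1,0,0 for degrees 0…8.
Finally multiplying by (1 + x⁴ + x⁸), the product of all factors after the first has coefficients 1,1,0,0,1,2,1,0,1 for degrees 0…8.
[x⁸] = 1·0 + 1·2 + 1·0 + 1·0 = 2.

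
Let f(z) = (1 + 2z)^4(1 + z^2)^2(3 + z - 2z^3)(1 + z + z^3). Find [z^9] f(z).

(1 + 2z)^4 has coefficients 1,8,24,32,16 for degrees 0…4.
(1 + z^2)^2 has coefficients 1,0,2,0,1,0,0,0,0,0 for degrees 0…9.
Multiplying by (3 + z - 2z^3) gives running coefficients 3,1,6,0,3,-3,0,-2,0,0 for degrees 0…9.
Finally multiplying by (1 + z + z^3), the product of all factors after the first has coefficients 3,4,7,9,4,6,-3,1,-5,0 for degrees 0…9.
[z^9] = 1·0 + 8·(-5) + 24·1 + 32·(-3) + 16·6 = -16.

-16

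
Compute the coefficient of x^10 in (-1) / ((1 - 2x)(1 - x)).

-2047

The denominator gives the recurrence a_n = 3a_(n−1) − 2a_(n−2) for n ≥ 2; the numerator fixes a_0 = -1, a_1 = -3.
Iterating: -1, -3, -7, -15, -31, -63, -127, -255, -511, -1023, -2047, so a_10 = -2047.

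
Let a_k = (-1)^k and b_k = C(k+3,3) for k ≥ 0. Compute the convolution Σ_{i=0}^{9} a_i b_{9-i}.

125

Write out a_i and b_{9-i} for i = 0,…,9 and sum the products.
Σ = 1·220 − 1·165 + 1·120 − 1·84 + 1·56 − 1·35 + 1·20 − 1·10 + 1·4 − 1·1 = 125.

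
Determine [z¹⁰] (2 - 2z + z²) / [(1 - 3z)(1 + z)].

63971

The denominator gives the recurrence a_n = 2a_(n−1) + 3a_(n−2) for n ≥ 3; the numerator fixes a_0 = 2, a_1 = 2, a_2 = 11.
Iterating: 2, 2, 11, 28, 89, 262, 791, 2368, 7109, 21322, 63971, so a_10 = 63971.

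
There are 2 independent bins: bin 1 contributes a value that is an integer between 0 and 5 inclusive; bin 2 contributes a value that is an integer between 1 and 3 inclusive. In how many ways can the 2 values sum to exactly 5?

3

The generating function for the choices is (1 + x + x² + x³ + x⁴ + x⁵)·(x + x² + x³); the count is [x⁵].
(1 + x + x² + x³ + x⁴ + x⁵) has coefficients 1,1,1,1,1,1 for degrees 0…5.
(x + x² + x³) has coefficients 0,1,1,1,0,0 for degrees 0…5.
[x⁵] = 1·0 + 1·0 + 1·1 + 1·1 + 1·1 + 1·0 = 3.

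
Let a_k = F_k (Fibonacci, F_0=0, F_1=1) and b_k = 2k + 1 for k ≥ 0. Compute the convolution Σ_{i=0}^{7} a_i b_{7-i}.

The convolution is the x^7 coefficient of A(x)B(x).
Σ = 0·15 + 1·13 + 1·11 + 2·9 + 3·7 + 5·5 + 8·3 + 13·1 = 125.

125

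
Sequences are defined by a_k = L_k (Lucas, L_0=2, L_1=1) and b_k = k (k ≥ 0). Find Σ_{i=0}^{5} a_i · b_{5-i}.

38

This is [x^5] in the product of the two ordinary generating functions.
Σ = 2·5 + 1·4 + 3·3 + 4·2 + 7·1 + 11·0 = 38.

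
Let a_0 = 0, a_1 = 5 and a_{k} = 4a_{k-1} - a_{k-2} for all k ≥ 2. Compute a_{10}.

756580

The ordinary generating function has denominator 1 - 4t + t^2.
Iterating the recurrence: a_0,…,a_{10} = 0, 5, 20, 75, 280, 1045, 3900, 14555, 54320, 202725, 756580.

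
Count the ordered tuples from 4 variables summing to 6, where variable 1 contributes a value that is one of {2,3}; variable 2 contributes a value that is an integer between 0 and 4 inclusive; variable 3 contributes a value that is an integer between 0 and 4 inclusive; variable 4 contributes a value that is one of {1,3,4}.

The generating function for the choices is (x² + x³)·(1 + x + x² + x³ + x⁴)·(1 + x + x² + x³ + x⁴)·(x + x³ + x⁴); the count is [x⁶].
(x² + x³) has coefficients 0,0,1,1 for degrees 0…3.
(1 + x + x² + x³ + x⁴) has coefficients 1,1,1,1,1,0,0 for degrees 0…6.
Multiplying by (1 + x + x² + x³ + x⁴) gives running coefficients 1,2,3,4,5,4,3 for degrees 0…6.
Finally multiplying by (x + x³ + x⁴), the product of all factors after the first has coefficients 0,1,2,4,7,10,11 for degrees 0…6.
[x⁶] = 1·7 + 1·4 = 11.

11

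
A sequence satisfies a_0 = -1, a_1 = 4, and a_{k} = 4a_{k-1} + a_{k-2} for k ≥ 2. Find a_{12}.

The ordinary generating function has denominator 1 - 4z - z^2.
Iterating the recurrence: a_0,…,a_{12} = -1, 4, 15, 64, 271, 1148, 4863, 20600, 87263, 369652, 1565871, 6633136, 28098415.

28098415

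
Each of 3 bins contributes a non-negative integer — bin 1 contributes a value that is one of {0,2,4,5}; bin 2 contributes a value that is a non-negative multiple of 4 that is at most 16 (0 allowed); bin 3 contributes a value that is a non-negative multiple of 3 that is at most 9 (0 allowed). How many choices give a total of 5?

The generating function for the choices is (1 + q² + q⁴ + q⁵)·(1 + q⁴ + q⁸ + q¹² + q¹⁶)·(1 + q³ + q⁶ + q⁹); the count is [q⁵].
(1 + q² + q⁴ + q⁵) has coefficients 1,0,1,0,1,1 for degrees 0…5.
(1 + q⁴ + q⁸ + q¹² + q¹⁶) has coefficients 1,0,0,0,1,0 for degrees 0…5.
Finally multiplying by (1 + q³ + q⁶ + q⁹), the product of all factors after the first has coefficients 1,0,0,1,1,0 for degrees 0…5.
[q⁵] = 1·0 + 1·1 + 1·0 + 1·1 = 2.

2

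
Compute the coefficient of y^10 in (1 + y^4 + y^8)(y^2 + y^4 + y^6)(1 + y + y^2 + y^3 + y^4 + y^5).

(1 + y^4 + y^8) has coefficients 1,0,0,0,1,0,0,0,1 for degrees 0…8.
(y^2 + y^4 + y^6) has coefficients 0,0,1,0,1,0,1,0,0,0,0 for degrees 0…10.
Finally multiplying by (1 + y + y^2 + y^3 + y^4 + y^5), the product of all factors after the first has coefficients 0,0,1,1,2,2,3,3,2,2,1 for degrees 0…10.
[y^10] = 1·1 + 1·3 + 1·1 = 5.

5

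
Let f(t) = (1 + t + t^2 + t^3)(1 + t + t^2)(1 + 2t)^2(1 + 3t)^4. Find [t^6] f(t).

5367

(1 + t + t^2 + t^3) has coefficients 1,1,1,1 for degrees 0…3.
(1 + t + t^2) has coefficients 1,1,1,0,0,0,0 for degrees 0…6.
Multiplying by (1 + 2t)^2 gives running coefficients 1,5,9,8,4,0,0 for degrees 0…6.
Finally multiplying by (1 + 3t)^4, the product of all factors after the first has coefficients 1,17,123,494,1207,1857,1809 for degrees 0…6.
[t^6] = 1·1809 + 1·1857 + 1·1207 + 1·494 = 5367.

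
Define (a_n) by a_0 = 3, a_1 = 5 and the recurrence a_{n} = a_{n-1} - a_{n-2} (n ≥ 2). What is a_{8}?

The ordinary generating function has denominator 1 - x + x^2.
Iterating the recurrence: a_0,…,a_{8} = 3, 5, 2, -3, -5, -2, 3, 5, 2.

2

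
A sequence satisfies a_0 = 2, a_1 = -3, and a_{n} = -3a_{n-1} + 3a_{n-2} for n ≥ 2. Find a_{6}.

2970

The ordinary generating function has denominator 1 + 3x - 3x^2.
Iterating the recurrence: a_0,…,a_{6} = 2, -3, 15, -54, 207, -783, 2970.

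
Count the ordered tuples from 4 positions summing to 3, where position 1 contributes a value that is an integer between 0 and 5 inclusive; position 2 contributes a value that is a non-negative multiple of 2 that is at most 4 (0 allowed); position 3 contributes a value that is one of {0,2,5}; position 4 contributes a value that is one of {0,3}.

The generating function for the choices is (1 + q + q² + q³ + q⁴ + q⁵)·(1 + q² + q⁴)·(1 + q² + q⁵)·(1 + q³); the count is [q³].
(1 + q + q² + q³ + q⁴ + q⁵) has coefficients 1,1,1,1 for degrees 0…3.
(1 + q² + q⁴) has coefficients 1,0,1,0 for degrees 0…3.
Multiplying by (1 + q² + q⁵) gives running coefficients 1,0,2,0 for degrees 0…3.
Finally multiplying by (1 + q³), the product of all factors after the first has coefficients 1,0,2,1 for degrees 0…3.
[q³] = 1·1 + 1·2 + 1·0 + 1·1 = 4.

4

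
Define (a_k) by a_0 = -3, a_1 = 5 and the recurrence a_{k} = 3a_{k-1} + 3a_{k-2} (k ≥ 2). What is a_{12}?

The ordinary generating function has denominator 1 - 3t - 3t^2.
Iterating the recurrence: a_0,…,a_{12} = -3, 5, 6, 33, 117, 450, 1701, 6453, 24462, 92745, 351621, 1333098, 5054157.

5054157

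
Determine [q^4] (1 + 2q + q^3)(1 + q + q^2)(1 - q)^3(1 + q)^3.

-5

(1 + 2q + q^3) has coefficients 1,2,0,1 for degrees 0…3.
(1 + q + q^2) has coefficients 1,1,1,0,0 for degrees 0…4.
Multiplying by (1 - q)^3 gives running coefficients 1,-2,1,-1,2 for degrees 0…4.
Finally multiplying by (1 + q)^3, the product of all factors after the first has coefficients 1,1,-2,-3,0 for degrees 0…4.
[q^4] = 1·0 + 2·(-3) + 1·1 = -5.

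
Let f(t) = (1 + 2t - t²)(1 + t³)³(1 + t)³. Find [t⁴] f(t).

(1 + 2t - t²) has coefficients 1,2,-1 for degrees 0…2.
(1 + t³)³ has coefficients 1,0,0,3,0 for degrees 0…4.
Finally multiplying by (1 + t)³, the product of all factors after the first has coefficients 1,3,3,4,9 for degrees 0…4.
[t⁴] = 1·9 + 2·4 − 1·3 = 14.

14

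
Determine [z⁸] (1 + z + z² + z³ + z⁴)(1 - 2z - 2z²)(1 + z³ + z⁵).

(1 + z + z² + z³ + z⁴) has coefficients 1,1,1,1,1 for degrees 0…4.
(1 - 2z - 2z²) has coefficients 1,-2,-2,0,0,0,0,0,0 for degrees 0…8.
Finally multiplying by (1 + z³ + z⁵), the product of all factors after the first has coefficients 1,-2,-2,1,-2,-1,-2,-2,0 for degrees 0…8.
[z⁸] = 1·0 + 1·(-2) + 1·(-2) + 1·(-1) + 1·(-2) = -7.

-7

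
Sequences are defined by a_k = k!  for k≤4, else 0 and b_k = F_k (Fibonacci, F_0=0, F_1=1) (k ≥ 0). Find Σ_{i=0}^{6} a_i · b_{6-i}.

55

This is [x^6] in the product of the two ordinary generating functions.
Σ = 1·8 + 1·5 + 2·3 + 6·2 + 24·1 + 0·1 + 0·0 = 55.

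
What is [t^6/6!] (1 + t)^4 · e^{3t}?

The EGF product rule gives c_6 = Σ_{k_1+k_2=6} C(6; k_1,k_2) · ∏ g_i(k_i), where (1+t)^4 gives the falling factorial (4)_k; e^{3t} gives (3)^k.
g_1(k) for k = 0…6: 1, 4, 12, 24, 24, 0, 0.
g_2(k) for k = 0…6: 1, 3, 9, 27, 81, 243, 729.
c_6 = Σ_k C(6,k)·g_1(k)·g_2(6−k) = 1·1·729 + 6·4·243 + 15·12·81 + 20·24·27 + 15·24·9 = 729 + 5832 + 14580 + 12960 + 3240 = 37341.

37341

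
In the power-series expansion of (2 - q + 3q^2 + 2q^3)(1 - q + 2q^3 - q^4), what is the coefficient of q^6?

1

(2 - q + 3q^2 + 2q^3) has coefficients 2,-1,3,2 for degrees 0…3.
(1 - q + 2q^3 - q^4) has coefficients 1,-1,0,2,-1,0,0 for degrees 0…6.
[q^6] = 2·0 − 1·0 + 3·(-1) + 2·2 = 1.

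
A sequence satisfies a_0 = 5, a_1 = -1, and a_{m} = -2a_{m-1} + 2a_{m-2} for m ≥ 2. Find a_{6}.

The ordinary generating function has denominator 1 + 2x - 2x^2.
Iterating the recurrence: a_0,…,a_{6} = 5, -1, 12, -26, 76, -204, 560.

560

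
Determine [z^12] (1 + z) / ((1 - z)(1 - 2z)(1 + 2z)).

Partial fractions give a closed form: a_n = (-2/3)·1^n + (3/2)·2^n + (1/6)·(-2)^n.
At n = 12: a_12 = 6826.

6826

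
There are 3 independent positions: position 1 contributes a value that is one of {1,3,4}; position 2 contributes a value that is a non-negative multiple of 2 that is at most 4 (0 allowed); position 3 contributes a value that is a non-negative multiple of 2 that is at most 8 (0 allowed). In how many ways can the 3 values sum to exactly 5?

5

The generating function for the choices is (z + z³ + z⁴)·(1 + z² + z⁴)·(1 + z² + z⁴ + z⁶ + z⁸); the count is [z⁵].
(z + z³ + z⁴) has coefficients 0,1,0,1,1 for degrees 0…4.
(1 + z² + z⁴) has coefficients 1,0,1,0,1,0 for degrees 0…5.
Finally multiplying by (1 + z² + z⁴ + z⁶ + z⁸), the product of all factors after the first has coefficients 1,0,2,0,3,0 for degrees 0…5.
[z⁵] = 1·3 + 1·2 + 1·0 = 5.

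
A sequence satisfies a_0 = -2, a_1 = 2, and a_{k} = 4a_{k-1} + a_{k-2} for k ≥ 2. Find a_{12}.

11405774

The ordinary generating function has denominator 1 - 4z - z^2.
Iterating the recurrence: a_0,…,a_{12} = -2, 2, 6, 26, 110, 466, 1974, 8362, 35422, 150050, 635622, 2692538, 11405774.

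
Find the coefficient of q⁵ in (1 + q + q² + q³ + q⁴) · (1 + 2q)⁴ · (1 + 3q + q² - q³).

(1 + q + q² + q³ + q⁴) has coefficients 1,1,1,1,1 for degrees 0…4.
(1 + 2q)⁴ has coefficients 1,8,24,32,16,0 for degrees 0…5.
Finally multiplying by (1 + 3q + q² - q³), the product of all factors after the first has coefficients 1,11,49,111,128,56 for degrees 0…5.
[q⁵] = 1·56 + 1·128 + 1·111 + 1·49 + 1·11 = 355.

355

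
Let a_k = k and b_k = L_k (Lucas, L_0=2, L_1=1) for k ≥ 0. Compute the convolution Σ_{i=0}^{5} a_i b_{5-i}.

Write out a_i and b_{5-i} for i = 0,…,5 and sum the products.
Σ = 0·11 + 1·7 + 2·4 + 3·3 + 4·1 + 5·2 = 38.

38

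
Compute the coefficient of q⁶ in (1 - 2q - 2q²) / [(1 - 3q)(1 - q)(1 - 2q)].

Partial fractions give a closed form: a_n = (1/2)·3^n + (-3/2)·1^n + (2)·2^n.
At n = 6: a_6 = 491.

491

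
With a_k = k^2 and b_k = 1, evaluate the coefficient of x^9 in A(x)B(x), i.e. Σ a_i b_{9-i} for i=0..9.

This is [x^9] in the product of the two ordinary generating functions.
Σ = 0·1 + 1·1 + 4·1 + 9·1 + 16·1 + 25·1 + 36·1 + 49·1 + 64·1 + 81·1 = 285.

285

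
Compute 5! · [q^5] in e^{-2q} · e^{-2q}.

-1024

The EGF product rule gives c_5 = Σ_{k_1+k_2=5} C(5; k_1,k_2) · ∏ g_i(k_i), where e^{-2q} gives (-2)^k; e^{-2q} gives (-2)^k.
g_1(k) for k = 0…5: 1, -2, 4, -8, 16, -32.
g_2(k) for k = 0…5: 1, -2, 4, -8, 16, -32.
c_5 = Σ_k C(5,k)·g_1(k)·g_2(5−k) = 1·1·(-32) + 5·(-2)·16 + 10·4·(-8) + 10·(-8)·4 + 5·16·(-2) + 1·(-32)·1 = −32 − 160 − 320 − 320 − 160 − 32 = -1024.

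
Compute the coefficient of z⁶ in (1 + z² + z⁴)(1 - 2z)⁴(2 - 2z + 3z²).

283

(1 + z² + z⁴) has coefficients 1,0,1,0,1 for degrees 0…4.
(1 - 2z)⁴ has coefficients 1,-8,24,-32,16,0,0 for degrees 0…6.
Finally multiplying by (2 - 2z + 3z²), the product of all factors after the first has coefficients 2,-18,67,-136,168,-128,48 for degrees 0…6.
[z⁶] = 1·48 + 1·168 + 1·67 = 283.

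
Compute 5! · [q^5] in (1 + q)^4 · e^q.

The EGF product rule gives c_5 = Σ_{k_1+k_2=5} C(5; k_1,k_2) · ∏ g_i(k_i), where (1+q)^4 gives the falling factorial (4)_k; e^q gives (1)^k.
g_1(k) for k = 0…5: 1, 4, 12, 24, 24, 0.
g_2(k) for k = 0…5: 1, 1, 1, 1, 1, 1.
c_5 = Σ_k C(5,k)·g_1(k)·g_2(5−k) = 1·1·1 + 5·4·1 + 10·12·1 + 10·24·1 + 5·24·1 = 1 + 20 + 120 + 240 + 120 = 501.

501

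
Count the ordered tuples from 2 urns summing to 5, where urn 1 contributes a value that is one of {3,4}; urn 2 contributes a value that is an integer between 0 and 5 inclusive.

2

The generating function for the choices is (t³ + t⁴)·(1 + t + t² + t³ + t⁴ + t⁵); the count is [t⁵].
(t³ + t⁴) has coefficients 0,0,0,1,1 for degrees 0…4.
(1 + t + t² + t³ + t⁴ + t⁵) has coefficients 1,1,1,1,1,1 for degrees 0…5.
[t⁵] = 1·1 + 1·1 = 2.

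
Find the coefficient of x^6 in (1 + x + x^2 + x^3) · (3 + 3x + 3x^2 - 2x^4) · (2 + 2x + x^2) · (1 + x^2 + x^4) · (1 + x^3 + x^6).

(1 + x + x^2 + x^3) has coefficients 1,1,1,1 for degrees 0…3.
(3 + 3x + 3x^2 - 2x^4) has coefficients 3,3,3,0,-2,0,0 for degrees 0…6.
Multiplying by (2 + 2x + x^2) gives running coefficients 6,12,15,9,-1,-4,-2 for degrees 0…6.
Multiplying by (1 + x^2 + x^4) gives running coefficients 6,12,21,21,20,17,12 for degrees 0…6.
Finally multiplying by (1 + x^3 + x^6), the product of all factors after the first has coefficients 6,12,21,27,32,38,39 for degrees 0…6.
[x^6] = 1·39 + 1·38 + 1·32 + 1·27 = 136.

136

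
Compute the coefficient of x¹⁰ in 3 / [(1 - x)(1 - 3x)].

Partial fractions give a closed form: a_n = (-3/2)·1^n + (9/2)·3^n.
At n = 10: a_10 = 265719.

265719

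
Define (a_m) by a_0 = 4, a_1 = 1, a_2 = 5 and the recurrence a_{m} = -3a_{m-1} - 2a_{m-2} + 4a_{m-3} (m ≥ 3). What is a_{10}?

The ordinary generating function has denominator 1 + 3x + 2x^2 - 4x^3.
Iterating the recurrence: a_0,…,a_{10} = 4, 1, 5, -1, -3, 31, -91, 199, -291, 111, 1045.

1045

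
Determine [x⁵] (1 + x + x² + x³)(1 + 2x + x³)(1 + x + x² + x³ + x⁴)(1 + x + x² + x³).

46

(1 + x + x² + x³) has coefficients 1,1,1,1 for degrees 0…3.
(1 + 2x + x³) has coefficients 1,2,0,1,0,0 for degrees 0…5.
Multiplying by (1 + x + x² + x³ + x⁴) gives running coefficients 1,3,3,4,4,3 for degrees 0…5.
Finally multiplying by (1 + x + x² + x³), the product of all factors after the first has coefficients 1,4,7,11,14,14 for degrees 0…5.
[x⁵] = 1·14 + 1·14 + 1·11 + 1·7 = 46.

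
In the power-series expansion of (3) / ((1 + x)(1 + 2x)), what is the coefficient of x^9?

Partial fractions give a closed form: a_n = (-3)·(-1)^n + (6)·(-2)^n.
At n = 9: a_9 = -3069.

-3069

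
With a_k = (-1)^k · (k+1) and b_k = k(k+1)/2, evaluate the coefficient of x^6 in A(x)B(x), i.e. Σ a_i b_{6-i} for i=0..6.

6

This is [x^6] in the product of the two ordinary generating functions.
Σ = 1·21 − 2·15 + 3·10 − 4·6 + 5·3 − 6·1 + 7·0 = 6.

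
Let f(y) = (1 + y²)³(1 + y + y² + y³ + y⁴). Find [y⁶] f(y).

(1 + y²)³ has coefficients 1,0,3,0,3,0,1 for degrees 0…6.
(1 + y + y² + y³ + y⁴) has coefficients 1,1,1,1,1,0,0 for degrees 0…6.
[y⁶] = 1·0 + 3·1 + 3·1 + 1·1 = 7.

7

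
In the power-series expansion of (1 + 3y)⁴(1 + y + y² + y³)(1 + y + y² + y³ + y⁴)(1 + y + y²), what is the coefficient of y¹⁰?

1551

(1 + 3y)⁴ has coefficients 1,12,54,108,81 for degrees 0…4.
(1 + y + y² + y³) has coefficients 1,1,1,1,0,0,0,0,0,0,0 for degrees 0…10.
Multiplying by (1 + y + y² + y³ + y⁴) gives running coefficients 1,2,3,4,4,3,2,1,0,0,0 for degrees 0…10.
Finally multiplying by (1 + y + y²), the product of all factors after the first has coefficients 1,3,6,9,11,11,9,6,3,1,0 for degrees 0…10.
[y¹⁰] = 1·0 + 12·1 + 54·3 + 108·6 + 81·9 = 1551.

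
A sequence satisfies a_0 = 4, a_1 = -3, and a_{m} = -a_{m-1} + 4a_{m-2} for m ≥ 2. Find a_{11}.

The ordinary generating function has denominator 1 + q - 4q^2.
Iterating the recurrence: a_0,…,a_{11} = 4, -3, 19, -31, 107, -231, 659, -1583, 4219, -10551, 27427, -69631.

-69631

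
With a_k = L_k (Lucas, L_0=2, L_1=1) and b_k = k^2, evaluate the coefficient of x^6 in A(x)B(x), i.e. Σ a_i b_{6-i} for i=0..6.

The convolution is the t^6 coefficient of A(t)B(t).
Σ = 2·36 + 1·25 + 3·16 + 4·9 + 7·4 + 11·1 + 18·0 = 220.

220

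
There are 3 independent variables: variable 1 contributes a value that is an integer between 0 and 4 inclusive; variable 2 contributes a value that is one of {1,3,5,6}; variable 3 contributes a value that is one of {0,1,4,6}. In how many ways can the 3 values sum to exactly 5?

6

The generating function for the choices is (1 + t + t² + t³ + t⁴)·(t + t³ + t⁵ + t⁶)·(1 + t + t⁴ + t⁶); the count is [t⁵].
(1 + t + t² + t³ + t⁴) has coefficients 1,1,1,1,1 for degrees 0…4.
(t + t³ + t⁵ + t⁶) has coefficients 0,1,0,1,0,1 for degrees 0…5.
Finally multiplying by (1 + t + t⁴ + t⁶), the product of all factors after the first has coefficients 0,1,1,1,1,2 for degrees 0…5.
[t⁵] = 1·2 + 1·1 + 1·1 + 1·1 + 1·1 = 6.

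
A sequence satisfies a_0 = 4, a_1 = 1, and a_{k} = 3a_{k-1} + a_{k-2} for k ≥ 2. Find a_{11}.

The ordinary generating function has denominator 1 - 3y - y^2.
Iterating the recurrence: a_0,…,a_{11} = 4, 1, 7, 22, 73, 241, 796, 2629, 8683, 28678, 94717, 312829.

312829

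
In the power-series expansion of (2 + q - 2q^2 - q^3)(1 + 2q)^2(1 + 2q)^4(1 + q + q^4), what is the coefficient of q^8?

-372

(2 + q - 2q^2 - q^3) has coefficients 2,1,-2,-1 for degrees 0…3.
(1 + 2q)^2 has coefficients 1,4,4,0,0,0,0,0,0 for degrees 0…8.
Multiplying by (1 + 2q)^4 gives running coefficients 1,12,60,160,240,192,64,0,0 for degrees 0…8.
Finally multiplying by (1 + q + q^4), the product of all factors after the first has coefficients 1,13,72,220,401,444,316,224,240 for degrees 0…8.
[q^8] = 2·240 + 1·224 − 2·316 − 1·444 = -372.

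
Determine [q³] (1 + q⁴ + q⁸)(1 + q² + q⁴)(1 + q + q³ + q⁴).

2

(1 + q⁴ + q⁸) has coefficients 1,0,0,0 for degrees 0…3.
(1 + q² + q⁴) has coefficients 1,0,1,0 for degrees 0…3.
Finally multiplying by (1 + q + q³ + q⁴), the product of all factors after the first has coefficients 1,1,1,2 for degrees 0…3.
[q³] = 1·2 = 2.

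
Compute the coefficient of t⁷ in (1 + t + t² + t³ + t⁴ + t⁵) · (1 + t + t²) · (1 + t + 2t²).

(1 + t + t² + t³ + t⁴ + t⁵) has coefficients 1,1,1,1,1,1 for degrees 0…5.
(1 + t + t²) has coefficients 1,1,1,0,0,0,0,0 for degrees 0…7.
Finally multiplying by (1 + t + 2t²), the product of all factors after the first has coefficients 1,2,4,3,2,0,0,0 for degrees 0…7.
[t⁷] = 1·0 + 1·0 + 1·0 + 1·2 + 1·3 + 1·4 = 9.

9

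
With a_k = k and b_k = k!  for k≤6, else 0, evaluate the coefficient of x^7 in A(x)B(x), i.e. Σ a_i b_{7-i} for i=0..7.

1079

Write out a_i and b_{7-i} for i = 0,…,7 and sum the products.
Σ = 0·0 + 1·720 + 2·120 + 3·24 + 4·6 + 5·2 + 6·1 + 7·1 = 1079.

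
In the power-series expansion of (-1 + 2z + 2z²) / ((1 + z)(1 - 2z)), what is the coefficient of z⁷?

The denominator gives the recurrence a_n = a_(n−1) + 2a_(n−2) for n ≥ 3; the numerator fixes a_0 = -1, a_1 = 1, a_2 = 1.
Iterating: -1, 1, 1, 3, 5, 11, 21, 43, so a_7 = 43.

43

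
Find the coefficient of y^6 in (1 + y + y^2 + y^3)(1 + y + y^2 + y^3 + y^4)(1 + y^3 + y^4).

9

(1 + y + y^2 + y^3) has coefficients 1,1,1,1 for degrees 0…3.
(1 + y + y^2 + y^3 + y^4) has coefficients 1,1,1,1,1,0,0 for degrees 0…6.
Finally multiplying by (1 + y^3 + y^4), the product of all factors after the first has coefficients 1,1,1,2,3,2,2 for degrees 0…6.
[y^6] = 1·2 + 1·2 + 1·3 + 1·2 = 9.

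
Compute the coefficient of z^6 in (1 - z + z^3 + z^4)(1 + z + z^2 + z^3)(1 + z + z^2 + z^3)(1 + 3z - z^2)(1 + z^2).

(1 - z + z^3 + z^4) has coefficients 1,-1,0,1,1 for degrees 0…4.
(1 + z + z^2 + z^3) has coefficients 1,1,1,1,0,0,0 for degrees 0…6.
Multiplying by (1 + z + z^2 + z^3) gives running coefficients 1,2,3,4,3,2,1 for degrees 0…6.
Multiplying by (1 + 3z - z^2) gives running coefficients 1,5,8,11,12,7,4 for degrees 0…6.
Finally multiplying by (1 + z^2), the product of all factors after the first has coefficients 1,5,9,16,20,18,16 for degrees 0…6.
[z^6] = 1·16 − 1·18 + 1·16 + 1·9 = 23.

23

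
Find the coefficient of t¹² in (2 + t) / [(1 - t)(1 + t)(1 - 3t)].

Partial fractions give a closed form: a_n = (-3/4)·1^n + (1/8)·(-1)^n + (21/8)·3^n.
At n = 12: a_12 = 1395032.

1395032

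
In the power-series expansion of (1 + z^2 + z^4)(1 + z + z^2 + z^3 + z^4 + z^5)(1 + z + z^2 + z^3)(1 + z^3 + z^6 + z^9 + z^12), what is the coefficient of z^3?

7

(1 + z^2 + z^4) has coefficients 1,0,1,0 for degrees 0…3.
(1 + z + z^2 + z^3 + z^4 + z^5) has coefficients 1,1,1,1 for degrees 0…3.
Multiplying by (1 + z + z^2 + z^3) gives running coefficients 1,2,3,4 for degrees 0…3.
Finally multiplying by (1 + z^3 + z^6 + z^9 + z^12), the product of all factors after the first has coefficients 1,2,3,5 for degrees 0…3.
[z^3] = 1·5 + 1·2 = 7.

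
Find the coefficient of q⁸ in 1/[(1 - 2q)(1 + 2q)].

The denominator gives the recurrence a_n = 4a_(n−2) for n ≥ 2; the numerator fixes a_0 = 1, a_1 = 0.
Iterating: 1, 0, 4, 0, 16, 0, 64, 0, 256, so a_8 = 256.

256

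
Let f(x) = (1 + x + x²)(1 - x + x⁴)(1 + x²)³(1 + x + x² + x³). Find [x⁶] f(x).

6

(1 + x + x²) has coefficients 1,1,1 for degrees 0…2.
(1 - x + x⁴) has coefficients 1,-1,0,0,1,0,0 for degrees 0…6.
Multiplying by (1 + x²)³ gives running coefficients 1,-1,3,-3,4,-3,4 for degrees 0…6.
Finally multiplying by (1 + x + x² + x³), the product of all factors after the first has coefficients 1,0,3,0,3,1,2 for degrees 0…6.
[x⁶] = 1·2 + 1·1 + 1·3 = 6.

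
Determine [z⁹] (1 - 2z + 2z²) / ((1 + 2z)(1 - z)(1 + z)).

Partial fractions give a closed form: a_n = (10/3)·(-2)^n + (1/6)·1^n + (-5/2)·(-1)^n.
At n = 9: a_9 = -1704.

-1704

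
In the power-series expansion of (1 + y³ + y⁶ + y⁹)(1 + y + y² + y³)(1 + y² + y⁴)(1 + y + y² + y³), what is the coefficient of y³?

7

(1 + y³ + y⁶ + y⁹) has coefficients 1,0,0,1 for degrees 0…3.
(1 + y + y² + y³) has coefficients 1,1,1,1 for degrees 0…3.
Multiplying by (1 + y² + y⁴) gives running coefficients 1,1,2,2 for degrees 0…3.
Finally multiplying by (1 + y + y² + y³), the product of all factors after the first has coefficients 1,2,4,6 for degrees 0…3.
[y³] = 1·6 + 1·1 = 7.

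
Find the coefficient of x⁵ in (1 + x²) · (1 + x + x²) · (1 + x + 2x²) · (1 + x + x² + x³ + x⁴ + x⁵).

(1 + x²) has coefficients 1,0,1 for degrees 0…2.
(1 + x + x²) has coefficients 1,1,1,0,0,0 for degrees 0…5.
Multiplying by (1 + x + 2x²) gives running coefficients 1,2,4,3,2,0 for degrees 0…5.
Finally multiplying by (1 + x + x² + x³ + x⁴ + x⁵), the product of all factors after the first has coefficients 1,3,7,10,12,12 for degrees 0…5.
[x⁵] = 1·12 + 1·10 = 22.

22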